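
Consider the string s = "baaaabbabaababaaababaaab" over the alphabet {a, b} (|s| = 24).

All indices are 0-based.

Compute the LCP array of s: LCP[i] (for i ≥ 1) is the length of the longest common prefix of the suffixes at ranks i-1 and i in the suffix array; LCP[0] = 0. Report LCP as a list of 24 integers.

[0, 3, 4, 4, 2, 3, 9, 3, 1, 2, 6, 4, 3, 8, 2, 0, 1, 4, 5, 3, 2, 7, 5, 1]

sorted suffixes:
  #0 SA[0]=1  'aaaabbabaababaaababaaab'
  #1 SA[1]=20  'aaab'
  #2 SA[2]=14  'aaababaaab'
  #3 SA[3]=2  'aaabbabaababaaababaaab'
  #4 SA[4]=21  'aab'
  #5 SA[5]=15  'aababaaab'
  #6 SA[6]=9  'aababaaababaaab'
  #7 SA[7]=3  'aabbabaababaaababaaab'
  #8 SA[8]=22  'ab'
  #9 SA[9]=18  'abaaab'
  #10 SA[10]=12  'abaaababaaab'
  #11 SA[11]=7  'abaababaaababaaab'
  #12 SA[12]=16  'ababaaab'
  #13 SA[13]=10  'ababaaababaaab'
  #14 SA[14]=4  'abbabaababaaababaaab'
  #15 SA[15]=23  'b'
  #16 SA[16]=0  'baaaabbabaababaaababaaab'
  #17 SA[17]=19  'baaab'
  #18 SA[18]=13  'baaababaaab'
  #19 SA[19]=8  'baababaaababaaab'
  #20 SA[20]=17  'babaaab'
  #21 SA[21]=11  'babaaababaaab'
  #22 SA[22]=6  'babaababaaababaaab'
  #23 SA[23]=5  'bbabaababaaababaaab'

SA = [1, 20, 14, 2, 21, 15, 9, 3, 22, 18, 12, 7, 16, 10, 4, 23, 0, 19, 13, 8, 17, 11, 6, 5]
i: (SA[i-1],SA[i]) lcp shared
  1: (1,20) 3 'aaa'
  2: (20,14) 4 'aaab'
  3: (14,2) 4 'aaab'
  4: (2,21) 2 'aa'
  5: (21,15) 3 'aab'
  6: (15,9) 9 'aababaaab'
  7: (9,3) 3 'aab'
  8: (3,22) 1 'a'
  9: (22,18) 2 'ab'
  10: (18,12) 6 'abaaab'
  11: (12,7) 4 'abaa'
  12: (7,16) 3 'aba'
  13: (16,10) 8 'ababaaab'
  14: (10,4) 2 'ab'
  15: (4,23) 0 ''
  16: (23,0) 1 'b'
  17: (0,19) 4 'baaa'
  18: (19,13) 5 'baaab'
  19: (13,8) 3 'baa'
  20: (8,17) 2 'ba'
  21: (17,11) 7 'babaaab'
  22: (11,6) 5 'babaa'
  23: (6,5) 1 'b'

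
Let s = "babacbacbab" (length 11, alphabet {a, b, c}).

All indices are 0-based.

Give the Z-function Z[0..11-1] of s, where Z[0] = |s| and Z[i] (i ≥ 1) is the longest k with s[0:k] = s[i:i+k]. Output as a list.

[11, 0, 2, 0, 0, 2, 0, 0, 3, 0, 1]

Z[0]=11
i=1: i≥r, start 0; Z[1]=0
i=2: i≥r, start 0; Z[2]=2 grow→box=[2,4)
i=3: min(r-i=1, Z[1]=0)=0; Z[3]=0
i=4: i≥r, start 0; Z[4]=0
i=5: i≥r, start 0; Z[5]=2 grow→box=[5,7)
i=6: min(r-i=1, Z[1]=0)=0; Z[6]=0
i=7: i≥r, start 0; Z[7]=0
i=8: i≥r, start 0; Z[8]=3 grow→box=[8,11)
i=9: min(r-i=2, Z[1]=0)=0; Z[9]=0
i=10: min(r-i=1, Z[2]=2)=1; Z[10]=1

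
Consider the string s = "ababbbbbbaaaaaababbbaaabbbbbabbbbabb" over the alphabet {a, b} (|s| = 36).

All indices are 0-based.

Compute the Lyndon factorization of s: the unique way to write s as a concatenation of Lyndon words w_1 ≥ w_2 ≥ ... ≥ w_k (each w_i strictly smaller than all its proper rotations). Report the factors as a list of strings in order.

["ababbbbbb", "aaaaaababbbaaabbbbbabbbbabb"]

emit factor 1: 'ababbbbbb' (i=0, period=9)
emit factor 2: 'aaaaaababbbaaabbbbbabbbbabb' (i=9, period=27)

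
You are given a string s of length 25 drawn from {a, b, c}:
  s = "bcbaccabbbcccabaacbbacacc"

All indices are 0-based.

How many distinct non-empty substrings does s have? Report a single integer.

283

rank | idx | suffix
   0 |  15 | aacbbacacc
   1 |  13 | abaacbbacacc
   2 |   6 | abbbcccabaacbbacacc
   3 |  20 | acacc
   4 |  16 | acbbacacc
   5 |  22 | acc
   6 |   3 | accabbbcccabaacbbacacc
   7 |  14 | baacbbacacc
   8 |  19 | bacacc
   9 |   2 | baccabbbcccabaacbbacacc
  10 |  18 | bbacacc
  11 |   7 | bbbcccabaacbbacacc
  12 |   8 | bbcccabaacbbacacc
  13 |   0 | bcbaccabbbcccabaacbbacacc
  14 |   9 | bcccabaacbbacacc
  15 |  24 | c
  16 |  12 | cabaacbbacacc
  17 |   5 | cabbbcccabaacbbacacc
  18 |  21 | cacc
  19 |   1 | cbaccabbbcccabaacbbacacc
  20 |  17 | cbbacacc
  21 |  23 | cc
  22 |  11 | ccabaacbbacacc
  23 |   4 | ccabbbcccabaacbbacacc
  24 |  10 | cccabaacbbacacc

SA = [15, 13, 6, 20, 16, 22, 3, 14, 19, 2, 18, 7, 8, 0, 9, 24, 12, 5, 21, 1, 17, 23, 11, 4, 10]
i: (SA[i-1],SA[i]) lcp shared
  1: (15,13) 1 'a'
  2: (13,6) 2 'ab'
  3: (6,20) 1 'a'
  4: (20,16) 2 'ac'
  5: (16,22) 2 'ac'
  6: (22,3) 3 'acc'
  7: (3,14) 0 ''
  8: (14,19) 2 'ba'
  9: (19,2) 3 'bac'
  10: (2,18) 1 'b'
  11: (18,7) 2 'bb'
  12: (7,8) 2 'bb'
  13: (8,0) 1 'b'
  14: (0,9) 2 'bc'
  15: (9,24) 0 ''
  16: (24,12) 1 'c'
  17: (12,5) 3 'cab'
  18: (5,21) 2 'ca'
  19: (21,1) 1 'c'
  20: (1,17) 2 'cb'
  21: (17,23) 1 'c'
  22: (23,11) 2 'cc'
  23: (11,4) 4 'ccab'
  24: (4,10) 2 'cc'

n(n+1)/2 = 25·26/2 = 325
Σ LCP = 0 + 1 + 2 + 1 + 2 + 2 + 3 + 0 + 2 + 3 + 1 + 2 + 2 + 1 + 2 + 0 + 1 + 3 + 2 + 1 + 2 + 1 + 2 + 4 + 2 = 42
distinct = 325 − 42 = 283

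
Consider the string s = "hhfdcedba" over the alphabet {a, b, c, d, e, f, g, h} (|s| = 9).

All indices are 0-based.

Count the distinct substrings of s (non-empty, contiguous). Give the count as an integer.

sorted suffixes:
  #0 SA[0]=8  'a'
  #1 SA[1]=7  'ba'
  #2 SA[2]=4  'cedba'
  #3 SA[3]=6  'dba'
  #4 SA[4]=3  'dcedba'
  #5 SA[5]=5  'edba'
  #6 SA[6]=2  'fdcedba'
  #7 SA[7]=1  'hfdcedba'
  #8 SA[8]=0  'hhfdcedba'

SA = [8, 7, 4, 6, 3, 5, 2, 1, 0]
[i] adj suffixes → lcp
  [1] 8/7 → 0 ('')
  [2] 7/4 → 0 ('')
  [3] 4/6 → 0 ('')
  [4] 6/3 → 1 ('d')
  [5] 3/5 → 0 ('')
  [6] 5/2 → 0 ('')
  [7] 2/1 → 0 ('')
  [8] 1/0 → 1 ('h')

n(n+1)/2 = 9·10/2 = 45
Σ LCP = 0 + 0 + 0 + 0 + 1 + 0 + 0 + 0 + 1 = 2
distinct = 45 − 2 = 43

43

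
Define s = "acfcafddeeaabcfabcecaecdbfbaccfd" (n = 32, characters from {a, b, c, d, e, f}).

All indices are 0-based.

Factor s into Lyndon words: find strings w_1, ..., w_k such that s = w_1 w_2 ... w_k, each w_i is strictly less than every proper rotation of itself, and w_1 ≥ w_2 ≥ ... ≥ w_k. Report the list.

["acfcafddee", "aabcfabcecaecdbfbaccfd"]

emit factor 1: 'acfcafddee' (i=0, period=10)
emit factor 2: 'aabcfabcecaecdbfbaccfd' (i=10, period=22)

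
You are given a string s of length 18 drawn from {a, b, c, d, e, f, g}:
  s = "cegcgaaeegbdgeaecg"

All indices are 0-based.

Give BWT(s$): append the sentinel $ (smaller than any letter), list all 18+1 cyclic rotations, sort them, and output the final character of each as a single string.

rank  rotation             last
    0  $cegcgaaeegbdgeaecg  g
    1  aaeegbdgeaecg$cegcg  g
    2  aecg$cegcgaaeegbdge  e
    3  aeegbdgeaecg$cegcga  a
    4  bdgeaecg$cegcgaaeeg  g
    5  cegcgaaeegbdgeaecg$  $
    6  cg$cegcgaaeegbdgeae  e
    7  cgaaeegbdgeaecg$ceg  g
    8  dgeaecg$cegcgaaeegb  b
    9  eaecg$cegcgaaeegbdg  g
   10  ecg$cegcgaaeegbdgea  a
   11  eegbdgeaecg$cegcgaa  a
   12  egbdgeaecg$cegcgaae  e
   13  egcgaaeegbdgeaecg$c  c
   14  g$cegcgaaeegbdgeaec  c
   15  gaaeegbdgeaecg$cegc  c
   16  gbdgeaecg$cegcgaaee  e
   17  gcgaaeegbdgeaecg$ce  e
   18  geaecg$cegcgaaeegbd  d

ggeag$egbgaaeccceed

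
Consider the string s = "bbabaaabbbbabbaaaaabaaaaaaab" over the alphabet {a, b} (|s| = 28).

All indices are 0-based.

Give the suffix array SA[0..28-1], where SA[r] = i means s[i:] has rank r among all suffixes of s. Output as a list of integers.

[20, 21, 22, 14, 23, 15, 24, 16, 4, 25, 17, 5, 26, 18, 2, 11, 6, 27, 19, 13, 3, 1, 10, 12, 0, 9, 8, 7]

rank | idx | suffix
   0 |  20 | aaaaaaab
   1 |  21 | aaaaaab
   2 |  22 | aaaaab
   3 |  14 | aaaaabaaaaaaab
   4 |  23 | aaaab
   5 |  15 | aaaabaaaaaaab
   6 |  24 | aaab
   7 |  16 | aaabaaaaaaab
   8 |   4 | aaabbbbabbaaaaabaaaaaaab
   9 |  25 | aab
  10 |  17 | aabaaaaaaab
  11 |   5 | aabbbbabbaaaaabaaaaaaab
  12 |  26 | ab
  13 |  18 | abaaaaaaab
  14 |   2 | abaaabbbbabbaaaaabaaaaaaab
  15 |  11 | abbaaaaabaaaaaaab
  16 |   6 | abbbbabbaaaaabaaaaaaab
  17 |  27 | b
  18 |  19 | baaaaaaab
  19 |  13 | baaaaabaaaaaaab
  20 |   3 | baaabbbbabbaaaaabaaaaaaab
  21 |   1 | babaaabbbbabbaaaaabaaaaaaab
  22 |  10 | babbaaaaabaaaaaaab
  23 |  12 | bbaaaaabaaaaaaab
  24 |   0 | bbabaaabbbbabbaaaaabaaaaaaab
  25 |   9 | bbabbaaaaabaaaaaaab
  26 |   8 | bbbabbaaaaabaaaaaaab
  27 |   7 | bbbbabbaaaaabaaaaaaab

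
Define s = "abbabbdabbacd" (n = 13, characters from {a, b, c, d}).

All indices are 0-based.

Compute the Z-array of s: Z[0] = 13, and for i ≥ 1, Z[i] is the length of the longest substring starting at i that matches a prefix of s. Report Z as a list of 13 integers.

[13, 0, 0, 3, 0, 0, 0, 4, 0, 0, 1, 0, 0]

Z[0]=13
i=1: i≥r, start 0; Z[1]=0
i=2: i≥r, start 0; Z[2]=0
i=3: i≥r, start 0; Z[3]=3 extend→box=[3,6)
i=4: min(r-i=2, Z[1]=0)=0; Z[4]=0
i=5: min(r-i=1, Z[2]=0)=0; Z[5]=0
i=6: i≥r, start 0; Z[6]=0
i=7: i≥r, start 0; Z[7]=4 extend→box=[7,11)
i=8: min(r-i=3, Z[1]=0)=0; Z[8]=0
i=9: min(r-i=2, Z[2]=0)=0; Z[9]=0
i=10: min(r-i=1, Z[3]=3)=1; Z[10]=1
i=11: i≥r, start 0; Z[11]=0
i=12: i≥r, start 0; Z[12]=0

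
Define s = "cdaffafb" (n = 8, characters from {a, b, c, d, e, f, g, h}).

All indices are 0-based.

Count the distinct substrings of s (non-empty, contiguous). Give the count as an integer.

rank→(start, suffix):
  0 → (5, 'afb')
  1 → (2, 'affafb')
  2 → (7, 'b')
  3 → (0, 'cdaffafb')
  4 → (1, 'daffafb')
  5 → (4, 'fafb')
  6 → (6, 'fb')
  7 → (3, 'ffafb')

SA = [5, 2, 7, 0, 1, 4, 6, 3]
i: (SA[i-1],SA[i]) lcp shared
  1: (5,2) 2 'af'
  2: (2,7) 0 ''
  3: (7,0) 0 ''
  4: (0,1) 0 ''
  5: (1,4) 0 ''
  6: (4,6) 1 'f'
  7: (6,3) 1 'f'

n(n+1)/2 = 8·9/2 = 36
Σ LCP = 0 + 2 + 0 + 0 + 0 + 0 + 1 + 1 = 4
distinct = 36 − 4 = 32

32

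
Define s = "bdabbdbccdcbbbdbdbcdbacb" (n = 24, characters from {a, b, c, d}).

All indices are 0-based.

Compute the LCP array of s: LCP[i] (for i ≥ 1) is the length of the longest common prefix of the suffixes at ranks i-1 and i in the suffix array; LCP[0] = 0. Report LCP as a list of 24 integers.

[0, 1, 0, 1, 1, 2, 4, 1, 2, 1, 2, 4, 3, 0, 2, 1, 1, 2, 0, 1, 2, 3, 2, 1]

rank→(start, suffix):
  0 → (2, 'abbdbccdcbbbdbdbcdbacb')
  1 → (21, 'acb')
  2 → (23, 'b')
  3 → (20, 'bacb')
  4 → (11, 'bbbdbdbcdbacb')
  5 → (3, 'bbdbccdcbbbdbdbcdbacb')
  6 → (12, 'bbdbdbcdbacb')
  7 → (6, 'bccdcbbbdbdbcdbacb')
  8 → (17, 'bcdbacb')
  9 → (0, 'bdabbdbccdcbbbdbdbcdbacb')
  10 → (4, 'bdbccdcbbbdbdbcdbacb')
  11 → (15, 'bdbcdbacb')
  12 → (13, 'bdbdbcdbacb')
  13 → (22, 'cb')
  14 → (10, 'cbbbdbdbcdbacb')
  15 → (7, 'ccdcbbbdbdbcdbacb')
  16 → (18, 'cdbacb')
  17 → (8, 'cdcbbbdbdbcdbacb')
  18 → (1, 'dabbdbccdcbbbdbdbcdbacb')
  19 → (19, 'dbacb')
  20 → (5, 'dbccdcbbbdbdbcdbacb')
  21 → (16, 'dbcdbacb')
  22 → (14, 'dbdbcdbacb')
  23 → (9, 'dcbbbdbdbcdbacb')

SA = [2, 21, 23, 20, 11, 3, 12, 6, 17, 0, 4, 15, 13, 22, 10, 7, 18, 8, 1, 19, 5, 16, 14, 9]
i: (SA[i-1],SA[i]) lcp shared
  1: (2,21) 1 'a'
  2: (21,23) 0 ''
  3: (23,20) 1 'b'
  4: (20,11) 1 'b'
  5: (11,3) 2 'bb'
  6: (3,12) 4 'bbdb'
  7: (12,6) 1 'b'
  8: (6,17) 2 'bc'
  9: (17,0) 1 'b'
  10: (0,4) 2 'bd'
  11: (4,15) 4 'bdbc'
  12: (15,13) 3 'bdb'
  13: (13,22) 0 ''
  14: (22,10) 2 'cb'
  15: (10,7) 1 'c'
  16: (7,18) 1 'c'
  17: (18,8) 2 'cd'
  18: (8,1) 0 ''
  19: (1,19) 1 'd'
  20: (19,5) 2 'db'
  21: (5,16) 3 'dbc'
  22: (16,14) 2 'db'
  23: (14,9) 1 'd'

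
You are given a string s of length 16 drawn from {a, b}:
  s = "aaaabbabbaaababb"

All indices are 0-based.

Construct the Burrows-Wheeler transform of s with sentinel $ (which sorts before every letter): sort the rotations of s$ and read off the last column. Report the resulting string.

rank  rotation           last
    0  $aaaabbabbaaababb  b
    1  aaaabbabbaaababb$  $
    2  aaababb$aaaabbabb  b
    3  aaabbabbaaababb$a  a
    4  aababb$aaaabbabba  a
    5  aabbabbaaababb$aa  a
    6  ababb$aaaabbabbaa  a
    7  abb$aaaabbabbaaab  b
    8  abbaaababb$aaaabb  b
    9  abbabbaaababb$aaa  a
   10  b$aaaabbabbaaabab  b
   11  baaababb$aaaabbab  b
   12  babb$aaaabbabbaaa  a
   13  babbaaababb$aaaab  b
   14  bb$aaaabbabbaaaba  a
   15  bbaaababb$aaaabba  a
   16  bbabbaaababb$aaaa  a

b$baaaabbabbabaaa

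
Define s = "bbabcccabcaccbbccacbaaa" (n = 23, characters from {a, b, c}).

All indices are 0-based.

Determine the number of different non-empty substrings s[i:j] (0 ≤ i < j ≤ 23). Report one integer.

rank→(start, suffix):
  0 → (22, 'a')
  1 → (21, 'aa')
  2 → (20, 'aaa')
  3 → (7, 'abcaccbbccacbaaa')
  4 → (2, 'abcccabcaccbbccacbaaa')
  5 → (17, 'acbaaa')
  6 → (10, 'accbbccacbaaa')
  7 → (19, 'baaa')
  8 → (1, 'babcccabcaccbbccacbaaa')
  9 → (0, 'bbabcccabcaccbbccacbaaa')
  10 → (13, 'bbccacbaaa')
  11 → (8, 'bcaccbbccacbaaa')
  12 → (14, 'bccacbaaa')
  13 → (3, 'bcccabcaccbbccacbaaa')
  14 → (6, 'cabcaccbbccacbaaa')
  15 → (16, 'cacbaaa')
  16 → (9, 'caccbbccacbaaa')
  17 → (18, 'cbaaa')
  18 → (12, 'cbbccacbaaa')
  19 → (5, 'ccabcaccbbccacbaaa')
  20 → (15, 'ccacbaaa')
  21 → (11, 'ccbbccacbaaa')
  22 → (4, 'cccabcaccbbccacbaaa')

SA = [22, 21, 20, 7, 2, 17, 10, 19, 1, 0, 13, 8, 14, 3, 6, 16, 9, 18, 12, 5, 15, 11, 4]
rank  pair      lcp
   1  s[22:],s[21:]  1  'a'
   2  s[21:],s[20:]  2  'aa'
   3  s[20:],s[7:]  1  'a'
   4  s[7:],s[2:]  3  'abc'
   5  s[2:],s[17:]  1  'a'
   6  s[17:],s[10:]  2  'ac'
   7  s[10:],s[19:]  0  ''
   8  s[19:],s[1:]  2  'ba'
   9  s[1:],s[0:]  1  'b'
  10  s[0:],s[13:]  2  'bb'
  11  s[13:],s[8:]  1  'b'
  12  s[8:],s[14:]  2  'bc'
  13  s[14:],s[3:]  3  'bcc'
  14  s[3:],s[6:]  0  ''
  15  s[6:],s[16:]  2  'ca'
  16  s[16:],s[9:]  3  'cac'
  17  s[9:],s[18:]  1  'c'
  18  s[18:],s[12:]  2  'cb'
  19  s[12:],s[5:]  1  'c'
  20  s[5:],s[15:]  3  'cca'
  21  s[15:],s[11:]  2  'cc'
  22  s[11:],s[4:]  2  'cc'

n(n+1)/2 = 23·24/2 = 276
Σ LCP = 0 + 1 + 2 + 1 + 3 + 1 + 2 + 0 + 2 + 1 + 2 + 1 + 2 + 3 + 0 + 2 + 3 + 1 + 2 + 1 + 3 + 2 + 2 = 37
distinct = 276 − 37 = 239

239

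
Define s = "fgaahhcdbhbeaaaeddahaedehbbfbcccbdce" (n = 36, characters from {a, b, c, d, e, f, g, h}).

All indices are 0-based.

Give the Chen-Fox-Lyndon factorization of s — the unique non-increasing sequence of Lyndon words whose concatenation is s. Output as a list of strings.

["fg", "aahhcdbhbe", "aaaeddahaedehbbfbcccbdce"]

emit factor 1: 'fg' (i=0, period=2)
emit factor 2: 'aahhcdbhbe' (i=2, period=10)
emit factor 3: 'aaaeddahaedehbbfbcccbdce' (i=12, period=24)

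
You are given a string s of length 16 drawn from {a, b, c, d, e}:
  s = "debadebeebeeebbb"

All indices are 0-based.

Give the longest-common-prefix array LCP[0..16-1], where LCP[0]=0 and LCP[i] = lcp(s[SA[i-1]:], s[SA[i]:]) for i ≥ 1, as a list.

rank→(start, suffix):
  0 → (3, 'adebeebeeebbb')
  1 → (15, 'b')
  2 → (2, 'badebeebeeebbb')
  3 → (14, 'bb')
  4 → (13, 'bbb')
  5 → (6, 'beebeeebbb')
  6 → (9, 'beeebbb')
  7 → (0, 'debadebeebeeebbb')
  8 → (4, 'debeebeeebbb')
  9 → (1, 'ebadebeebeeebbb')
  10 → (12, 'ebbb')
  11 → (5, 'ebeebeeebbb')
  12 → (8, 'ebeeebbb')
  13 → (11, 'eebbb')
  14 → (7, 'eebeeebbb')
  15 → (10, 'eeebbb')

SA = [3, 15, 2, 14, 13, 6, 9, 0, 4, 1, 12, 5, 8, 11, 7, 10]
rank  pair      lcp
   1  s[3:],s[15:]  0  ''
   2  s[15:],s[2:]  1  'b'
   3  s[2:],s[14:]  1  'b'
   4  s[14:],s[13:]  2  'bb'
   5  s[13:],s[6:]  1  'b'
   6  s[6:],s[9:]  3  'bee'
   7  s[9:],s[0:]  0  ''
   8  s[0:],s[4:]  3  'deb'
   9  s[4:],s[1:]  0  ''
  10  s[1:],s[12:]  2  'eb'
  11  s[12:],s[5:]  2  'eb'
  12  s[5:],s[8:]  4  'ebee'
  13  s[8:],s[11:]  1  'e'
  14  s[11:],s[7:]  3  'eeb'
  15  s[7:],s[10:]  2  'ee'

[0, 0, 1, 1, 2, 1, 3, 0, 3, 0, 2, 2, 4, 1, 3, 2]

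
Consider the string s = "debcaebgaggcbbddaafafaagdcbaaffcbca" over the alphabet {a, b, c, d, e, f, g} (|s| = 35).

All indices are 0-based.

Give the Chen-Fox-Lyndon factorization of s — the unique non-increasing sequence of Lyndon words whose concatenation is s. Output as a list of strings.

emit factor 1: 'de' (i=0, period=2)
emit factor 2: 'bc' (i=2, period=2)
emit factor 3: 'aebgaggcbbdd' (i=4, period=12)
emit factor 4: 'aafafaagdcbaaffcbc' (i=16, period=18)
emit factor 5: 'a' (i=34, period=1)

["de", "bc", "aebgaggcbbdd", "aafafaagdcbaaffcbc", "a"]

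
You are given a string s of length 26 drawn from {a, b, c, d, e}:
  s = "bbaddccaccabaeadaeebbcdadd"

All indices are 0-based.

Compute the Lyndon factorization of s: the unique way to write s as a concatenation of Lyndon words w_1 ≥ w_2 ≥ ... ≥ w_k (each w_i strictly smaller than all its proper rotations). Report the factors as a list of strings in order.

emit factor 1: 'b' (i=0, period=1)
emit factor 2: 'b' (i=1, period=1)
emit factor 3: 'addcc' (i=2, period=5)
emit factor 4: 'acc' (i=7, period=3)
emit factor 5: 'abaeadaeebbcdadd' (i=10, period=16)

["b", "b", "addcc", "acc", "abaeadaeebbcdadd"]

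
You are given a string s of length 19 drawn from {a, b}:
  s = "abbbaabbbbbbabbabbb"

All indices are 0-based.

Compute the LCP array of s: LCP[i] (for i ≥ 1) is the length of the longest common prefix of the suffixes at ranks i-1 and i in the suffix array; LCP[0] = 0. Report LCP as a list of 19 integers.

[0, 1, 3, 4, 4, 0, 1, 2, 4, 1, 2, 3, 5, 2, 3, 4, 3, 4, 5]

rank | idx | suffix
   0 |   4 | aabbbbbbabbabbb
   1 |  12 | abbabbb
   2 |  15 | abbb
   3 |   0 | abbbaabbbbbbabbabbb
   4 |   5 | abbbbbbabbabbb
   5 |  18 | b
   6 |   3 | baabbbbbbabbabbb
   7 |  11 | babbabbb
   8 |  14 | babbb
   9 |  17 | bb
  10 |   2 | bbaabbbbbbabbabbb
  11 |  10 | bbabbabbb
  12 |  13 | bbabbb
  13 |  16 | bbb
  14 |   1 | bbbaabbbbbbabbabbb
  15 |   9 | bbbabbabbb
  16 |   8 | bbbbabbabbb
  17 |   7 | bbbbbabbabbb
  18 |   6 | bbbbbbabbabbb

SA = [4, 12, 15, 0, 5, 18, 3, 11, 14, 17, 2, 10, 13, 16, 1, 9, 8, 7, 6]
[i] adj suffixes → lcp
  [1] 4/12 → 1 ('a')
  [2] 12/15 → 3 ('abb')
  [3] 15/0 → 4 ('abbb')
  [4] 0/5 → 4 ('abbb')
  [5] 5/18 → 0 ('')
  [6] 18/3 → 1 ('b')
  [7] 3/11 → 2 ('ba')
  [8] 11/14 → 4 ('babb')
  [9] 14/17 → 1 ('b')
  [10] 17/2 → 2 ('bb')
  [11] 2/10 → 3 ('bba')
  [12] 10/13 → 5 ('bbabb')
  [13] 13/16 → 2 ('bb')
  [14] 16/1 → 3 ('bbb')
  [15] 1/9 → 4 ('bbba')
  [16] 9/8 → 3 ('bbb')
  [17] 8/7 → 4 ('bbbb')
  [18] 7/6 → 5 ('bbbbb')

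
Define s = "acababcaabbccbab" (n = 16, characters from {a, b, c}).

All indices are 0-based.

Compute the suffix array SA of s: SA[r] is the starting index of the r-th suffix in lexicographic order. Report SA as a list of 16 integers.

rank | idx | suffix
   0 |   7 | aabbccbab
   1 |  14 | ab
   2 |   2 | ababcaabbccbab
   3 |   8 | abbccbab
   4 |   4 | abcaabbccbab
   5 |   0 | acababcaabbccbab
   6 |  15 | b
   7 |  13 | bab
   8 |   3 | babcaabbccbab
   9 |   9 | bbccbab
  10 |   5 | bcaabbccbab
  11 |  10 | bccbab
  12 |   6 | caabbccbab
  13 |   1 | cababcaabbccbab
  14 |  12 | cbab
  15 |  11 | ccbab

[7, 14, 2, 8, 4, 0, 15, 13, 3, 9, 5, 10, 6, 1, 12, 11]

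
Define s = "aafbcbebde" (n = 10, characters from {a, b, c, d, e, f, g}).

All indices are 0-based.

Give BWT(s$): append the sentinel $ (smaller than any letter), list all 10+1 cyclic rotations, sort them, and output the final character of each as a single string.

e$afecbbdba

rank  rotation     last
    0  $aafbcbebde  e
    1  aafbcbebde$  $
    2  afbcbebde$a  a
    3  bcbebde$aaf  f
    4  bde$aafbcbe  e
    5  bebde$aafbc  c
    6  cbebde$aafb  b
    7  de$aafbcbeb  b
    8  e$aafbcbebd  d
    9  ebde$aafbcb  b
   10  fbcbebde$aa  a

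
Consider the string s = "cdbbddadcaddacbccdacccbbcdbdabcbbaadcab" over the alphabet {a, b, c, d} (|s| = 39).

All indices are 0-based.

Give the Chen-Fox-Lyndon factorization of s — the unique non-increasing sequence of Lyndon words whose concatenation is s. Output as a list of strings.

emit factor 1: 'cd' (i=0, period=2)
emit factor 2: 'bbdd' (i=2, period=4)
emit factor 3: 'adcadd' (i=6, period=6)
emit factor 4: 'acbccdacccbbcdbd' (i=12, period=16)
emit factor 5: 'abcbb' (i=28, period=5)
emit factor 6: 'aadcab' (i=33, period=6)

["cd", "bbdd", "adcadd", "acbccdacccbbcdbd", "abcbb", "aadcab"]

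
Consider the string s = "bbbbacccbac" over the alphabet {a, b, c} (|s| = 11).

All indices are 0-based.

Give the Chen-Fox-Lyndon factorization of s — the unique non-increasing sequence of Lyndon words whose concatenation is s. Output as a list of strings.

["b", "b", "b", "b", "acccb", "ac"]

emit factor 1: 'b' (i=0, period=1)
emit factor 2: 'b' (i=1, period=1)
emit factor 3: 'b' (i=2, period=1)
emit factor 4: 'b' (i=3, period=1)
emit factor 5: 'acccb' (i=4, period=5)
emit factor 6: 'ac' (i=9, period=2)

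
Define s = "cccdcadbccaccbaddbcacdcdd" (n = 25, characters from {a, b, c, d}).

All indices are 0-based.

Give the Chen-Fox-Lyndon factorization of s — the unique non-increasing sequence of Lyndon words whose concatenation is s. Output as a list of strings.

["cccd", "c", "adbcc", "accbaddbcacdcdd"]

emit factor 1: 'cccd' (i=0, period=4)
emit factor 2: 'c' (i=4, period=1)
emit factor 3: 'adbcc' (i=5, period=5)
emit factor 4: 'accbaddbcacdcdd' (i=10, period=15)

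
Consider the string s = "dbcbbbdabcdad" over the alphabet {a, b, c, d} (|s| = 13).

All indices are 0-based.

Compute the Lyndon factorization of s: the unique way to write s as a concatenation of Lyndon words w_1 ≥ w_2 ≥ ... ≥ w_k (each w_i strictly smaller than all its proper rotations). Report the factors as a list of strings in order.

["d", "bc", "bbbd", "abcdad"]

emit factor 1: 'd' (i=0, period=1)
emit factor 2: 'bc' (i=1, period=2)
emit factor 3: 'bbbd' (i=3, period=4)
emit factor 4: 'abcdad' (i=7, period=6)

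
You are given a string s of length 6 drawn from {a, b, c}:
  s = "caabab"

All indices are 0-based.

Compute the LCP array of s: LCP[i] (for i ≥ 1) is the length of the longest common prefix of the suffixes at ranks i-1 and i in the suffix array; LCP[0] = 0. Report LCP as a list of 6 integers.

rank→(start, suffix):
  0 → (1, 'aabab')
  1 → (4, 'ab')
  2 → (2, 'abab')
  3 → (5, 'b')
  4 → (3, 'bab')
  5 → (0, 'caabab')

SA = [1, 4, 2, 5, 3, 0]
[i] adj suffixes → lcp
  [1] 1/4 → 1 ('a')
  [2] 4/2 → 2 ('ab')
  [3] 2/5 → 0 ('')
  [4] 5/3 → 1 ('b')
  [5] 3/0 → 0 ('')

[0, 1, 2, 0, 1, 0]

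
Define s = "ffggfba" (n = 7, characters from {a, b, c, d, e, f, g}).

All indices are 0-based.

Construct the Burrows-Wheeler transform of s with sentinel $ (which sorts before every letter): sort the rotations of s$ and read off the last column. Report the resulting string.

abfg$fgf

rank  rotation  last
    0  $ffggfba  a
    1  a$ffggfb  b
    2  ba$ffggf  f
    3  fba$ffgg  g
    4  ffggfba$  $
    5  fggfba$f  f
    6  gfba$ffg  g
    7  ggfba$ff  f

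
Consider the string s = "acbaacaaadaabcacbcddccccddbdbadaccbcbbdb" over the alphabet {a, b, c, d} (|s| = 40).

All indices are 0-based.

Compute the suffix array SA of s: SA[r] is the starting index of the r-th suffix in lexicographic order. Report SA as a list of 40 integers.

[6, 10, 3, 7, 11, 4, 0, 14, 31, 8, 29, 39, 2, 28, 36, 12, 34, 16, 37, 26, 5, 13, 1, 35, 33, 15, 32, 20, 21, 22, 23, 17, 9, 30, 38, 27, 25, 19, 24, 18]

sorted suffixes:
  #0 SA[0]=6  'aaadaabcacbcddccccddbdbadaccbcbbdb'
  #1 SA[1]=10  'aabcacbcddccccddbdbadaccbcbbdb'
  #2 SA[2]=3  'aacaaadaabcacbcddccccddbdbadaccbcbbdb'
  #3 SA[3]=7  'aadaabcacbcddccccddbdbadaccbcbbdb'
  #4 SA[4]=11  'abcacbcddccccddbdbadaccbcbbdb'
  #5 SA[5]=4  'acaaadaabcacbcddccccddbdbadaccbcbbdb'
  #6 SA[6]=0  'acbaacaaadaabcacbcddccccddbdbadaccbcbbdb'
  #7 SA[7]=14  'acbcddccccddbdbadaccbcbbdb'
  #8 SA[8]=31  'accbcbbdb'
  #9 SA[9]=8  'adaabcacbcddccccddbdbadaccbcbbdb'
  #10 SA[10]=29  'adaccbcbbdb'
  #11 SA[11]=39  'b'
  #12 SA[12]=2  'baacaaadaabcacbcddccccddbdbadaccbcbbdb'
  #13 SA[13]=28  'badaccbcbbdb'
  #14 SA[14]=36  'bbdb'
  #15 SA[15]=12  'bcacbcddccccddbdbadaccbcbbdb'
  #16 SA[16]=34  'bcbbdb'
  #17 SA[17]=16  'bcddccccddbdbadaccbcbbdb'
  #18 SA[18]=37  'bdb'
  #19 SA[19]=26  'bdbadaccbcbbdb'
  #20 SA[20]=5  'caaadaabcacbcddccccddbdbadaccbcbbdb'
  #21 SA[21]=13  'cacbcddccccddbdbadaccbcbbdb'
  #22 SA[22]=1  'cbaacaaadaabcacbcddccccddbdbadaccbcbbdb'
  #23 SA[23]=35  'cbbdb'
  #24 SA[24]=33  'cbcbbdb'
  #25 SA[25]=15  'cbcddccccddbdbadaccbcbbdb'
  #26 SA[26]=32  'ccbcbbdb'
  #27 SA[27]=20  'ccccddbdbadaccbcbbdb'
  #28 SA[28]=21  'cccddbdbadaccbcbbdb'
  #29 SA[29]=22  'ccddbdbadaccbcbbdb'
  #30 SA[30]=23  'cddbdbadaccbcbbdb'
  #31 SA[31]=17  'cddccccddbdbadaccbcbbdb'
  #32 SA[32]=9  'daabcacbcddccccddbdbadaccbcbbdb'
  #33 SA[33]=30  'daccbcbbdb'
  #34 SA[34]=38  'db'
  #35 SA[35]=27  'dbadaccbcbbdb'
  #36 SA[36]=25  'dbdbadaccbcbbdb'
  #37 SA[37]=19  'dccccddbdbadaccbcbbdb'
  #38 SA[38]=24  'ddbdbadaccbcbbdb'
  #39 SA[39]=18  'ddccccddbdbadaccbcbbdb'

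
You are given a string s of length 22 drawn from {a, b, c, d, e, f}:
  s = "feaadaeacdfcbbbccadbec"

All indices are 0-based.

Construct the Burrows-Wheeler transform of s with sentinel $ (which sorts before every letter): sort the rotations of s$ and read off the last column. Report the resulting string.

rank  rotation                 last
    0  $feaadaeacdfcbbbccadbec  c
    1  aadaeacdfcbbbccadbec$fe  e
    2  acdfcbbbccadbec$feaadae  e
    3  adaeacdfcbbbccadbec$fea  a
    4  adbec$feaadaeacdfcbbbcc  c
    5  aeacdfcbbbccadbec$feaad  d
    6  bbbccadbec$feaadaeacdfc  c
    7  bbccadbec$feaadaeacdfcb  b
    8  bccadbec$feaadaeacdfcbb  b
    9  bec$feaadaeacdfcbbbccad  d
   10  c$feaadaeacdfcbbbccadbe  e
   11  cadbec$feaadaeacdfcbbbc  c
   12  cbbbccadbec$feaadaeacdf  f
   13  ccadbec$feaadaeacdfcbbb  b
   14  cdfcbbbccadbec$feaadaea  a
   15  daeacdfcbbbccadbec$feaa  a
   16  dbec$feaadaeacdfcbbbcca  a
   17  dfcbbbccadbec$feaadaeac  c
   18  eaadaeacdfcbbbccadbec$f  f
   19  eacdfcbbbccadbec$feaada  a
   20  ec$feaadaeacdfcbbbccadb  b
   21  fcbbbccadbec$feaadaeacd  d
   22  feaadaeacdfcbbbccadbec$  $

ceeacdcbbdecfbaaacfabd$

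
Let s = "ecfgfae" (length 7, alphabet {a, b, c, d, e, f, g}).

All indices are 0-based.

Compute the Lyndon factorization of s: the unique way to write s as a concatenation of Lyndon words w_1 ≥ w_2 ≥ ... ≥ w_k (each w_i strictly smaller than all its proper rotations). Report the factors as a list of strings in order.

emit factor 1: 'e' (i=0, period=1)
emit factor 2: 'cfgf' (i=1, period=4)
emit factor 3: 'ae' (i=5, period=2)

["e", "cfgf", "ae"]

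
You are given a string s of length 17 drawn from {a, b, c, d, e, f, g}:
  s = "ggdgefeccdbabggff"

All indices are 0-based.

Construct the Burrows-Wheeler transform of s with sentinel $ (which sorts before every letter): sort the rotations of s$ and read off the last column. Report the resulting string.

fbdaeccgfgfeggdg$b

rank  rotation            last
    0  $ggdgefeccdbabggff  f
    1  abggff$ggdgefeccdb  b
    2  babggff$ggdgefeccd  d
    3  bggff$ggdgefeccdba  a
    4  ccdbabggff$ggdgefe  e
    5  cdbabggff$ggdgefec  c
    6  dbabggff$ggdgefecc  c
    7  dgefeccdbabggff$gg  g
    8  eccdbabggff$ggdgef  f
    9  efeccdbabggff$ggdg  g
   10  f$ggdgefeccdbabggf  f
   11  feccdbabggff$ggdge  e
   12  ff$ggdgefeccdbabgg  g
   13  gdgefeccdbabggff$g  g
   14  gefeccdbabggff$ggd  d
   15  gff$ggdgefeccdbabg  g
   16  ggdgefeccdbabggff$  $
   17  ggff$ggdgefeccdbab  b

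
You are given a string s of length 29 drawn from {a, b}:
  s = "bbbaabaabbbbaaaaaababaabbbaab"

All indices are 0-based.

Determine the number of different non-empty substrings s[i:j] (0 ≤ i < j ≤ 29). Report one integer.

341

rank | idx | suffix
   0 |  12 | aaaaaababaabbbaab
   1 |  13 | aaaaababaabbbaab
   2 |  14 | aaaababaabbbaab
   3 |  15 | aaababaabbbaab
   4 |  26 | aab
   5 |   3 | aabaabbbbaaaaaababaabbbaab
   6 |  16 | aababaabbbaab
   7 |  21 | aabbbaab
   8 |   6 | aabbbbaaaaaababaabbbaab
   9 |  27 | ab
  10 |  19 | abaabbbaab
  11 |   4 | abaabbbbaaaaaababaabbbaab
  12 |  17 | ababaabbbaab
  13 |  22 | abbbaab
  14 |   7 | abbbbaaaaaababaabbbaab
  15 |  28 | b
  16 |  11 | baaaaaababaabbbaab
  17 |  25 | baab
  18 |   2 | baabaabbbbaaaaaababaabbbaab
  19 |  20 | baabbbaab
  20 |   5 | baabbbbaaaaaababaabbbaab
  21 |  18 | babaabbbaab
  22 |  10 | bbaaaaaababaabbbaab
  23 |  24 | bbaab
  24 |   1 | bbaabaabbbbaaaaaababaabbbaab
  25 |   9 | bbbaaaaaababaabbbaab
  26 |  23 | bbbaab
  27 |   0 | bbbaabaabbbbaaaaaababaabbbaab
  28 |   8 | bbbbaaaaaababaabbbaab

SA = [12, 13, 14, 15, 26, 3, 16, 21, 6, 27, 19, 4, 17, 22, 7, 28, 11, 25, 2, 20, 5, 18, 10, 24, 1, 9, 23, 0, 8]
i: (SA[i-1],SA[i]) lcp shared
  1: (12,13) 5 'aaaaa'
  2: (13,14) 4 'aaaa'
  3: (14,15) 3 'aaa'
  4: (15,26) 2 'aa'
  5: (26,3) 3 'aab'
  6: (3,16) 4 'aaba'
  7: (16,21) 3 'aab'
  8: (21,6) 5 'aabbb'
  9: (6,27) 1 'a'
  10: (27,19) 2 'ab'
  11: (19,4) 7 'abaabbb'
  12: (4,17) 3 'aba'
  13: (17,22) 2 'ab'
  14: (22,7) 4 'abbb'
  15: (7,28) 0 ''
  16: (28,11) 1 'b'
  17: (11,25) 3 'baa'
  18: (25,2) 4 'baab'
  19: (2,20) 4 'baab'
  20: (20,5) 6 'baabbb'
  21: (5,18) 2 'ba'
  22: (18,10) 1 'b'
  23: (10,24) 4 'bbaa'
  24: (24,1) 5 'bbaab'
  25: (1,9) 2 'bb'
  26: (9,23) 5 'bbbaa'
  27: (23,0) 6 'bbbaab'
  28: (0,8) 3 'bbb'

n(n+1)/2 = 29·30/2 = 435
Σ LCP = 0 + 5 + 4 + 3 + 2 + 3 + 4 + 3 + 5 + 1 + 2 + 7 + 3 + 2 + 4 + 0 + 1 + 3 + 4 + 4 + 6 + 2 + 1 + 4 + 5 + 2 + 5 + 6 + 3 = 94
distinct = 435 − 94 = 341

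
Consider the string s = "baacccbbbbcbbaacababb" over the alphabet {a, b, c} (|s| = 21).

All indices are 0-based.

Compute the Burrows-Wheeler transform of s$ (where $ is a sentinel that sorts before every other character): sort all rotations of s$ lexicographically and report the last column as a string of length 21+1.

rank  rotation                last
    0  $baacccbbbbcbbaacababb  b
    1  aacababb$baacccbbbbcbb  b
    2  aacccbbbbcbbaacababb$b  b
    3  ababb$baacccbbbbcbbaac  c
    4  abb$baacccbbbbcbbaacab  b
    5  acababb$baacccbbbbcbba  a
    6  acccbbbbcbbaacababb$ba  a
    7  b$baacccbbbbcbbaacabab  b
    8  baacababb$baacccbbbbcb  b
    9  baacccbbbbcbbaacababb$  $
   10  babb$baacccbbbbcbbaaca  a
   11  bb$baacccbbbbcbbaacaba  a
   12  bbaacababb$baacccbbbbc  c
   13  bbbbcbbaacababb$baaccc  c
   14  bbbcbbaacababb$baacccb  b
   15  bbcbbaacababb$baacccbb  b
   16  bcbbaacababb$baacccbbb  b
   17  cababb$baacccbbbbcbbaa  a
   18  cbbaacababb$baacccbbbb  b
   19  cbbbbcbbaacababb$baacc  c
   20  ccbbbbcbbaacababb$baac  c
   21  cccbbbbcbbaacababb$baa  a

bbbcbaabb$aaccbbbabcca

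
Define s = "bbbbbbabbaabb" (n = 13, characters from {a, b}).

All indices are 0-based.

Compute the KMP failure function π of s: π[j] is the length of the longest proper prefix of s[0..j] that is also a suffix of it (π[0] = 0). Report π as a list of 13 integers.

[0, 1, 2, 3, 4, 5, 0, 1, 2, 0, 0, 1, 2]

π[0] = 0
j=1 s[j]='b': π[1]=1 (border 'b')
j=2 s[j]='b': π[2]=2 (border 'bb')
j=3 s[j]='b': π[3]=3 (border 'bbb')
j=4 s[j]='b': π[4]=4 (border 'bbbb')
j=5 s[j]='b': π[5]=5 (border 'bbbbb')
j=6 s[j]='a': k: 5→4→3→2→1→0; π[6]=0 (border '')
j=7 s[j]='b': π[7]=1 (border 'b')
j=8 s[j]='b': π[8]=2 (border 'bb')
j=9 s[j]='a': k: 2→1→0; π[9]=0 (border '')
j=10 s[j]='a': π[10]=0 (border '')
j=11 s[j]='b': π[11]=1 (border 'b')
j=12 s[j]='b': π[12]=2 (border 'bb')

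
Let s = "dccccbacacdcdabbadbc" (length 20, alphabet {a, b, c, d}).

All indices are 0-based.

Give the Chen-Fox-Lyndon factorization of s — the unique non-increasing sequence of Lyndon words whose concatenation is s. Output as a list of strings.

["d", "c", "c", "c", "c", "b", "acacdcd", "abbadbc"]

emit factor 1: 'd' (i=0, period=1)
emit factor 2: 'c' (i=1, period=1)
emit factor 3: 'c' (i=2, period=1)
emit factor 4: 'c' (i=3, period=1)
emit factor 5: 'c' (i=4, period=1)
emit factor 6: 'b' (i=5, period=1)
emit factor 7: 'acacdcd' (i=6, period=7)
emit factor 8: 'abbadbc' (i=13, period=7)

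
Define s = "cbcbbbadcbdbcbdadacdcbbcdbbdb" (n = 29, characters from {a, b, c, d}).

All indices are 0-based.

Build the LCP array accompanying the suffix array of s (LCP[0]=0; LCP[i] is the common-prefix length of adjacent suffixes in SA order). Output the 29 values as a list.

[0, 1, 2, 0, 1, 1, 2, 2, 2, 1, 3, 2, 1, 2, 3, 0, 3, 2, 2, 3, 1, 2, 0, 2, 1, 2, 2, 1, 3]

sorted suffixes:
  #0 SA[0]=17  'acdcbbcdbbdb'
  #1 SA[1]=15  'adacdcbbcdbbdb'
  #2 SA[2]=6  'adcbdbcbdadacdcbbcdbbdb'
  #3 SA[3]=28  'b'
  #4 SA[4]=5  'badcbdbcbdadacdcbbcdbbdb'
  #5 SA[5]=4  'bbadcbdbcbdadacdcbbcdbbdb'
  #6 SA[6]=3  'bbbadcbdbcbdadacdcbbcdbbdb'
  #7 SA[7]=21  'bbcdbbdb'
  #8 SA[8]=25  'bbdb'
  #9 SA[9]=1  'bcbbbadcbdbcbdadacdcbbcdbbdb'
  #10 SA[10]=11  'bcbdadacdcbbcdbbdb'
  #11 SA[11]=22  'bcdbbdb'
  #12 SA[12]=13  'bdadacdcbbcdbbdb'
  #13 SA[13]=26  'bdb'
  #14 SA[14]=9  'bdbcbdadacdcbbcdbbdb'
  #15 SA[15]=2  'cbbbadcbdbcbdadacdcbbcdbbdb'
  #16 SA[16]=20  'cbbcdbbdb'
  #17 SA[17]=0  'cbcbbbadcbdbcbdadacdcbbcdbbdb'
  #18 SA[18]=12  'cbdadacdcbbcdbbdb'
  #19 SA[19]=8  'cbdbcbdadacdcbbcdbbdb'
  #20 SA[20]=23  'cdbbdb'
  #21 SA[21]=18  'cdcbbcdbbdb'
  #22 SA[22]=16  'dacdcbbcdbbdb'
  #23 SA[23]=14  'dadacdcbbcdbbdb'
  #24 SA[24]=27  'db'
  #25 SA[25]=24  'dbbdb'
  #26 SA[26]=10  'dbcbdadacdcbbcdbbdb'
  #27 SA[27]=19  'dcbbcdbbdb'
  #28 SA[28]=7  'dcbdbcbdadacdcbbcdbbdb'

SA = [17, 15, 6, 28, 5, 4, 3, 21, 25, 1, 11, 22, 13, 26, 9, 2, 20, 0, 12, 8, 23, 18, 16, 14, 27, 24, 10, 19, 7]
[i] adj suffixes → lcp
  [1] 17/15 → 1 ('a')
  [2] 15/6 → 2 ('ad')
  [3] 6/28 → 0 ('')
  [4] 28/5 → 1 ('b')
  [5] 5/4 → 1 ('b')
  [6] 4/3 → 2 ('bb')
  [7] 3/21 → 2 ('bb')
  [8] 21/25 → 2 ('bb')
  [9] 25/1 → 1 ('b')
  [10] 1/11 → 3 ('bcb')
  [11] 11/22 → 2 ('bc')
  [12] 22/13 → 1 ('b')
  [13] 13/26 → 2 ('bd')
  [14] 26/9 → 3 ('bdb')
  [15] 9/2 → 0 ('')
  [16] 2/20 → 3 ('cbb')
  [17] 20/0 → 2 ('cb')
  [18] 0/12 → 2 ('cb')
  [19] 12/8 → 3 ('cbd')
  [20] 8/23 → 1 ('c')
  [21] 23/18 → 2 ('cd')
  [22] 18/16 → 0 ('')
  [23] 16/14 → 2 ('da')
  [24] 14/27 → 1 ('d')
  [25] 27/24 → 2 ('db')
  [26] 24/10 → 2 ('db')
  [27] 10/19 → 1 ('d')
  [28] 19/7 → 3 ('dcb')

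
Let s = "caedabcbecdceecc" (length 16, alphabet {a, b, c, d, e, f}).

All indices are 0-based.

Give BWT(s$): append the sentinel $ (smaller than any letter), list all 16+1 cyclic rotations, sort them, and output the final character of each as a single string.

rank  rotation           last
    0  $caedabcbecdceecc  c
    1  abcbecdceecc$caed  d
    2  aedabcbecdceecc$c  c
    3  bcbecdceecc$caeda  a
    4  becdceecc$caedabc  c
    5  c$caedabcbecdceec  c
    6  caedabcbecdceecc$  $
    7  cbecdceecc$caedab  b
    8  cc$caedabcbecdcee  e
    9  cdceecc$caedabcbe  e
   10  ceecc$caedabcbecd  d
   11  dabcbecdceecc$cae  e
   12  dceecc$caedabcbec  c
   13  ecc$caedabcbecdce  e
   14  ecdceecc$caedabcb  b
   15  edabcbecdceecc$ca  a
   16  eecc$caedabcbecdc  c

cdcacc$beedecebac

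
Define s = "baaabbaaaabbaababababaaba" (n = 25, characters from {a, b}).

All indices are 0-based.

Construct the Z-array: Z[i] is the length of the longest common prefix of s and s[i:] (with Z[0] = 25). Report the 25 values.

Z[0]=25
i=1: i≥r, start 0; Z[1]=0
i=2: i≥r, start 0; Z[2]=0
i=3: i≥r, start 0; Z[3]=0
i=4: i≥r, start 0; Z[4]=1 scan→box=[4,5)
i=5: i≥r, start 0; Z[5]=4 scan→box=[5,9)
i=6: min(r-i=3, Z[1]=0)=0; Z[6]=0
i=7: min(r-i=2, Z[2]=0)=0; Z[7]=0
i=8: min(r-i=1, Z[3]=0)=0; Z[8]=0
i=9: i≥r, start 0; Z[9]=0
i=10: i≥r, start 0; Z[10]=1 scan→box=[10,11)
i=11: i≥r, start 0; Z[11]=3 scan→box=[11,14)
i=12: min(r-i=2, Z[1]=0)=0; Z[12]=0
i=13: min(r-i=1, Z[2]=0)=0; Z[13]=0
i=14: i≥r, start 0; Z[14]=2 scan→box=[14,16)
i=15: min(r-i=1, Z[1]=0)=0; Z[15]=0
i=16: i≥r, start 0; Z[16]=2 scan→box=[16,18)
i=17: min(r-i=1, Z[1]=0)=0; Z[17]=0
i=18: i≥r, start 0; Z[18]=2 scan→box=[18,20)
i=19: min(r-i=1, Z[1]=0)=0; Z[19]=0
i=20: i≥r, start 0; Z[20]=3 scan→box=[20,23)
i=21: min(r-i=2, Z[1]=0)=0; Z[21]=0
i=22: min(r-i=1, Z[2]=0)=0; Z[22]=0
i=23: i≥r, start 0; Z[23]=2 scan→box=[23,25)
i=24: min(r-i=1, Z[1]=0)=0; Z[24]=0

[25, 0, 0, 0, 1, 4, 0, 0, 0, 0, 1, 3, 0, 0, 2, 0, 2, 0, 2, 0, 3, 0, 0, 2, 0]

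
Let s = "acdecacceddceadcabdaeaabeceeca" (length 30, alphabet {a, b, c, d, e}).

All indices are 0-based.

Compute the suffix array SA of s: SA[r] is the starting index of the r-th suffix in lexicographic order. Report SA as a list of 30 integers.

[29, 21, 16, 22, 5, 0, 13, 19, 17, 23, 28, 15, 4, 6, 1, 11, 7, 25, 18, 14, 10, 9, 2, 20, 12, 27, 3, 24, 8, 26]

rank | idx | suffix
   0 |  29 | a
   1 |  21 | aabeceeca
   2 |  16 | abdaeaabeceeca
   3 |  22 | abeceeca
   4 |   5 | acceddceadcabdaeaabeceeca
   5 |   0 | acdecacceddceadcabdaeaabeceeca
   6 |  13 | adcabdaeaabeceeca
   7 |  19 | aeaabeceeca
   8 |  17 | bdaeaabeceeca
   9 |  23 | beceeca
  10 |  28 | ca
  11 |  15 | cabdaeaabeceeca
  12 |   4 | cacceddceadcabdaeaabeceeca
  13 |   6 | cceddceadcabdaeaabeceeca
  14 |   1 | cdecacceddceadcabdaeaabeceeca
  15 |  11 | ceadcabdaeaabeceeca
  16 |   7 | ceddceadcabdaeaabeceeca
  17 |  25 | ceeca
  18 |  18 | daeaabeceeca
  19 |  14 | dcabdaeaabeceeca
  20 |  10 | dceadcabdaeaabeceeca
  21 |   9 | ddceadcabdaeaabeceeca
  22 |   2 | decacceddceadcabdaeaabeceeca
  23 |  20 | eaabeceeca
  24 |  12 | eadcabdaeaabeceeca
  25 |  27 | eca
  26 |   3 | ecacceddceadcabdaeaabeceeca
  27 |  24 | eceeca
  28 |   8 | eddceadcabdaeaabeceeca
  29 |  26 | eeca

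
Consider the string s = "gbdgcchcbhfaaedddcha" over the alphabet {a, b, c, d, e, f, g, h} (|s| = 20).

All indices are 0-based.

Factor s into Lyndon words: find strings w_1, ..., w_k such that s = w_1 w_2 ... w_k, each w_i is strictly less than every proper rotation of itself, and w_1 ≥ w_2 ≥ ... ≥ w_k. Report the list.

["g", "bdgcchcbhf", "aaedddch", "a"]

emit factor 1: 'g' (i=0, period=1)
emit factor 2: 'bdgcchcbhf' (i=1, period=10)
emit factor 3: 'aaedddch' (i=11, period=8)
emit factor 4: 'a' (i=19, period=1)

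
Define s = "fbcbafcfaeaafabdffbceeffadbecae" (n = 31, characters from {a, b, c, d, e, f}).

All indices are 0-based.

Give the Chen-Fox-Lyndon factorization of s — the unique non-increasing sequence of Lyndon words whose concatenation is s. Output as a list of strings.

["f", "bc", "b", "afcf", "ae", "aafabdffbceeffadbecae"]

emit factor 1: 'f' (i=0, period=1)
emit factor 2: 'bc' (i=1, period=2)
emit factor 3: 'b' (i=3, period=1)
emit factor 4: 'afcf' (i=4, period=4)
emit factor 5: 'ae' (i=8, period=2)
emit factor 6: 'aafabdffbceeffadbecae' (i=10, period=21)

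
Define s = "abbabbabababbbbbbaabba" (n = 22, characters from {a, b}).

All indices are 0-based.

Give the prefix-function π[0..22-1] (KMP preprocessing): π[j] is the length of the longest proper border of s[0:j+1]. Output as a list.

π[0] = 0
j=1 s[j]='b': π[1]=0 (border '')
j=2 s[j]='b': π[2]=0 (border '')
j=3 s[j]='a': π[3]=1 (border 'a')
j=4 s[j]='b': π[4]=2 (border 'ab')
j=5 s[j]='b': π[5]=3 (border 'abb')
j=6 s[j]='a': π[6]=4 (border 'abba')
j=7 s[j]='b': π[7]=5 (border 'abbab')
j=8 s[j]='a': k: 5→2→0; π[8]=1 (border 'a')
j=9 s[j]='b': π[9]=2 (border 'ab')
j=10 s[j]='a': k: 2→0; π[10]=1 (border 'a')
j=11 s[j]='b': π[11]=2 (border 'ab')
j=12 s[j]='b': π[12]=3 (border 'abb')
j=13 s[j]='b': k: 3→0; π[13]=0 (border '')
j=14 s[j]='b': π[14]=0 (border '')
j=15 s[j]='b': π[15]=0 (border '')
j=16 s[j]='b': π[16]=0 (border '')
j=17 s[j]='a': π[17]=1 (border 'a')
j=18 s[j]='a': k: 1→0; π[18]=1 (border 'a')
j=19 s[j]='b': π[19]=2 (border 'ab')
j=20 s[j]='b': π[20]=3 (border 'abb')
j=21 s[j]='a': π[21]=4 (border 'abba')

[0, 0, 0, 1, 2, 3, 4, 5, 1, 2, 1, 2, 3, 0, 0, 0, 0, 1, 1, 2, 3, 4]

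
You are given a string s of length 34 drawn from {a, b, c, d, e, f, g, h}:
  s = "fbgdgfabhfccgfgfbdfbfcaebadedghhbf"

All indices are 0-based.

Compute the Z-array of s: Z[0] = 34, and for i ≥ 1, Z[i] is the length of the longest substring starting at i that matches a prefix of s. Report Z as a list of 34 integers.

Z[0]=34
i=1: i≥r, start 0; Z[1]=0
i=2: i≥r, start 0; Z[2]=0
i=3: i≥r, start 0; Z[3]=0
i=4: i≥r, start 0; Z[4]=0
i=5: i≥r, start 0; Z[5]=1 extend→box=[5,6)
i=6: i≥r, start 0; Z[6]=0
i=7: i≥r, start 0; Z[7]=0
i=8: i≥r, start 0; Z[8]=0
i=9: i≥r, start 0; Z[9]=1 extend→box=[9,10)
i=10: i≥r, start 0; Z[10]=0
i=11: i≥r, start 0; Z[11]=0
i=12: i≥r, start 0; Z[12]=0
i=13: i≥r, start 0; Z[13]=1 extend→box=[13,14)
i=14: i≥r, start 0; Z[14]=0
i=15: i≥r, start 0; Z[15]=2 extend→box=[15,17)
i=16: min(r-i=1, Z[1]=0)=0; Z[16]=0
i=17: i≥r, start 0; Z[17]=0
i=18: i≥r, start 0; Z[18]=2 extend→box=[18,20)
i=19: min(r-i=1, Z[1]=0)=0; Z[19]=0
i=20: i≥r, start 0; Z[20]=1 extend→box=[20,21)
i=21: i≥r, start 0; Z[21]=0
i=22: i≥r, start 0; Z[22]=0
i=23: i≥r, start 0; Z[23]=0
i=24: i≥r, start 0; Z[24]=0
i=25: i≥r, start 0; Z[25]=0
i=26: i≥r, start 0; Z[26]=0
i=27: i≥r, start 0; Z[27]=0
i=28: i≥r, start 0; Z[28]=0
i=29: i≥r, start 0; Z[29]=0
i=30: i≥r, start 0; Z[30]=0
i=31: i≥r, start 0; Z[31]=0
i=32: i≥r, start 0; Z[32]=0
i=33: i≥r, start 0; Z[33]=1 extend→box=[33,34)

[34, 0, 0, 0, 0, 1, 0, 0, 0, 1, 0, 0, 0, 1, 0, 2, 0, 0, 2, 0, 1, 0, 0, 0, 0, 0, 0, 0, 0, 0, 0, 0, 0, 1]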